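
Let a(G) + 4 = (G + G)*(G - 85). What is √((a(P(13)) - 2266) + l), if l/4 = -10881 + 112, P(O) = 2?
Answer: I*√45678 ≈ 213.72*I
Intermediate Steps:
a(G) = -4 + 2*G*(-85 + G) (a(G) = -4 + (G + G)*(G - 85) = -4 + (2*G)*(-85 + G) = -4 + 2*G*(-85 + G))
l = -43076 (l = 4*(-10881 + 112) = 4*(-10769) = -43076)
√((a(P(13)) - 2266) + l) = √(((-4 - 170*2 + 2*2²) - 2266) - 43076) = √(((-4 - 340 + 2*4) - 2266) - 43076) = √(((-4 - 340 + 8) - 2266) - 43076) = √((-336 - 2266) - 43076) = √(-2602 - 43076) = √(-45678) = I*√45678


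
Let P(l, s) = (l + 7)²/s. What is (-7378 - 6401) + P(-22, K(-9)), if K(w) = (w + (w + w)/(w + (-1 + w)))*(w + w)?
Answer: -4215899/306 ≈ -13777.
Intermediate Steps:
K(w) = 2*w*(w + 2*w/(-1 + 2*w)) (K(w) = (w + (2*w)/(-1 + 2*w))*(2*w) = (w + 2*w/(-1 + 2*w))*(2*w) = 2*w*(w + 2*w/(-1 + 2*w)))
P(l, s) = (7 + l)²/s
(-7378 - 6401) + P(-22, K(-9)) = (-7378 - 6401) + (7 - 22)²/(((-9)²*(2 + 4*(-9))/(-1 + 2*(-9)))) = -13779 + (-15)²/(81*(2 - 36)/(-1 - 18)) = -13779 + 225/(81*(-34)/(-19)) = -13779 + 225/(81*(-1/19)*(-34)) = -13779 + 225/(2754/19) = -13779 + (19/2754)*225 = -13779 + 475/306 = -4215899/306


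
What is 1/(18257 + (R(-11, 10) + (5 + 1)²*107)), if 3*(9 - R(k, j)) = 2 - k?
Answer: 3/66341 ≈ 4.5221e-5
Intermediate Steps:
R(k, j) = 25/3 + k/3 (R(k, j) = 9 - (2 - k)/3 = 9 + (-⅔ + k/3) = 25/3 + k/3)
1/(18257 + (R(-11, 10) + (5 + 1)²*107)) = 1/(18257 + ((25/3 + (⅓)*(-11)) + (5 + 1)²*107)) = 1/(18257 + ((25/3 - 11/3) + 6²*107)) = 1/(18257 + (14/3 + 36*107)) = 1/(18257 + (14/3 + 3852)) = 1/(18257 + 11570/3) = 1/(66341/3) = 3/66341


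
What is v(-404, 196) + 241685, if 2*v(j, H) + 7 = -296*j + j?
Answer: 602543/2 ≈ 3.0127e+5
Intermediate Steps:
v(j, H) = -7/2 - 295*j/2 (v(j, H) = -7/2 + (-296*j + j)/2 = -7/2 + (-295*j)/2 = -7/2 - 295*j/2)
v(-404, 196) + 241685 = (-7/2 - 295/2*(-404)) + 241685 = (-7/2 + 59590) + 241685 = 119173/2 + 241685 = 602543/2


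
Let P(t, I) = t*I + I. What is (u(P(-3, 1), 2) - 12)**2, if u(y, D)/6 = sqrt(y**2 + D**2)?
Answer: 432 - 288*sqrt(2) ≈ 24.706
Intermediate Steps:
P(t, I) = I + I*t (P(t, I) = I*t + I = I + I*t)
u(y, D) = 6*sqrt(D**2 + y**2) (u(y, D) = 6*sqrt(y**2 + D**2) = 6*sqrt(D**2 + y**2))
(u(P(-3, 1), 2) - 12)**2 = (6*sqrt(2**2 + (1*(1 - 3))**2) - 12)**2 = (6*sqrt(4 + (1*(-2))**2) - 12)**2 = (6*sqrt(4 + (-2)**2) - 12)**2 = (6*sqrt(4 + 4) - 12)**2 = (6*sqrt(8) - 12)**2 = (6*(2*sqrt(2)) - 12)**2 = (12*sqrt(2) - 12)**2 = (-12 + 12*sqrt(2))**2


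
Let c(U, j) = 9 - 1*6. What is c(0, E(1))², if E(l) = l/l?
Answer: 9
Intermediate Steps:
E(l) = 1
c(U, j) = 3 (c(U, j) = 9 - 6 = 3)
c(0, E(1))² = 3² = 9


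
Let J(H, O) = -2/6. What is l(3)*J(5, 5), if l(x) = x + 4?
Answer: -7/3 ≈ -2.3333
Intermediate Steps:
J(H, O) = -⅓ (J(H, O) = -2*⅙ = -⅓)
l(x) = 4 + x
l(3)*J(5, 5) = (4 + 3)*(-⅓) = 7*(-⅓) = -7/3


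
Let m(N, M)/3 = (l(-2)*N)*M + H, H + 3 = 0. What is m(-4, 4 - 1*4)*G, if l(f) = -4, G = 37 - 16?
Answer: -189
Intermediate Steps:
H = -3 (H = -3 + 0 = -3)
G = 21
m(N, M) = -9 - 12*M*N (m(N, M) = 3*((-4*N)*M - 3) = 3*(-4*M*N - 3) = 3*(-3 - 4*M*N) = -9 - 12*M*N)
m(-4, 4 - 1*4)*G = (-9 - 12*(4 - 1*4)*(-4))*21 = (-9 - 12*(4 - 4)*(-4))*21 = (-9 - 12*0*(-4))*21 = (-9 + 0)*21 = -9*21 = -189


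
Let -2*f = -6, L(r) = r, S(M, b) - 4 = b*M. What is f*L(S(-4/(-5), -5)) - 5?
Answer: -5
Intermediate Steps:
S(M, b) = 4 + M*b (S(M, b) = 4 + b*M = 4 + M*b)
f = 3 (f = -1/2*(-6) = 3)
f*L(S(-4/(-5), -5)) - 5 = 3*(4 - 4/(-5)*(-5)) - 5 = 3*(4 - 4*(-1/5)*(-5)) - 5 = 3*(4 + (4/5)*(-5)) - 5 = 3*(4 - 4) - 5 = 3*0 - 5 = 0 - 5 = -5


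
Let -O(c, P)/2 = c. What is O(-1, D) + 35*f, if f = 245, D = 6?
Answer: 8577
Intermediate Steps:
O(c, P) = -2*c
O(-1, D) + 35*f = -2*(-1) + 35*245 = 2 + 8575 = 8577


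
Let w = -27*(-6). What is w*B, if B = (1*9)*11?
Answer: 16038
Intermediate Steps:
B = 99 (B = 9*11 = 99)
w = 162
w*B = 162*99 = 16038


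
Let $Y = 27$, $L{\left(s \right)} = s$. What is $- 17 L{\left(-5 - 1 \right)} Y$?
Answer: $2754$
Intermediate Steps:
$- 17 L{\left(-5 - 1 \right)} Y = - 17 \left(-5 - 1\right) 27 = \left(-17\right) \left(-6\right) 27 = 102 \cdot 27 = 2754$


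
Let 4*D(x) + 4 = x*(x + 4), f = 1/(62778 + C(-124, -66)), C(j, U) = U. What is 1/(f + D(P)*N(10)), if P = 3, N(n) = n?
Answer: 62712/2665261 ≈ 0.023529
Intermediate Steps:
f = 1/62712 (f = 1/(62778 - 66) = 1/62712 ≈ 1.5946e-5)
D(x) = -1 + x*(4 + x)/4 (D(x) = -1 + (x*(x + 4))/4 = -1 + (x*(4 + x))/4 = -1 + x*(4 + x)/4)
1/(f + D(P)*N(10)) = 1/(1/62712 + (-1 + 3 + (¼)*3²)*10) = 1/(1/62712 + (-1 + 3 + (¼)*9)*10) = 1/(1/62712 + (-1 + 3 + 9/4)*10) = 1/(1/62712 + (17/4)*10) = 1/(1/62712 + 85/2) = 1/(2665261/62712) = 62712/2665261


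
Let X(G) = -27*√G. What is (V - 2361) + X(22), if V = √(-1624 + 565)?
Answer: -2361 - 27*√22 + I*√1059 ≈ -2487.6 + 32.542*I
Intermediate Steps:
V = I*√1059 (V = √(-1059) = I*√1059 ≈ 32.542*I)
(V - 2361) + X(22) = (I*√1059 - 2361) - 27*√22 = (-2361 + I*√1059) - 27*√22 = -2361 - 27*√22 + I*√1059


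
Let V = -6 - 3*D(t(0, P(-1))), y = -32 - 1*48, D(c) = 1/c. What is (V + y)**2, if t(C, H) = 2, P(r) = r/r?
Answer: 30625/4 ≈ 7656.3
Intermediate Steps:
P(r) = 1
y = -80 (y = -32 - 48 = -80)
V = -15/2 (V = -6 - 3/2 = -15/2 ≈ -7.5000)
(V + y)**2 = (-15/2 - 80)**2 = (-175/2)**2 = 30625/4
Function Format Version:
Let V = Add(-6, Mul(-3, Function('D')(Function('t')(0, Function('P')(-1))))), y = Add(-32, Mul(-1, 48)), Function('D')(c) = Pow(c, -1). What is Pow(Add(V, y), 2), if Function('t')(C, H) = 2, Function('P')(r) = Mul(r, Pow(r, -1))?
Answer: Rational(30625, 4) ≈ 7656.3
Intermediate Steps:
Function('P')(r) = 1
y = -80 (y = Add(-32, -48) = -80)
V = Rational(-15, 2) (V = Add(-6, Mul(-3, Pow(2, -1))) = Add(-6, Mul(-3, Rational(1, 2))) = Add(-6, Rational(-3, 2)) = Rational(-15, 2) ≈ -7.5000)
Pow(Add(V, y), 2) = Pow(Add(Rational(-15, 2), -80), 2) = Pow(Rational(-175, 2), 2) = Rational(30625, 4)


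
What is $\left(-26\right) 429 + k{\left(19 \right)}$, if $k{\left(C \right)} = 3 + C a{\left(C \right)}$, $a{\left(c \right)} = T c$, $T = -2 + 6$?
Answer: $-9707$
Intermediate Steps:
$T = 4$
$a{\left(c \right)} = 4 c$
$k{\left(C \right)} = 3 + 4 C^{2}$ ($k{\left(C \right)} = 3 + C 4 C = 3 + 4 C^{2}$)
$\left(-26\right) 429 + k{\left(19 \right)} = \left(-26\right) 429 + \left(3 + 4 \cdot 19^{2}\right) = -11154 + \left(3 + 4 \cdot 361\right) = -11154 + \left(3 + 1444\right) = -11154 + 1447 = -9707$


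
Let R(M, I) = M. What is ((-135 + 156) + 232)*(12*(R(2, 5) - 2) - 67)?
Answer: -16951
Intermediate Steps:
((-135 + 156) + 232)*(12*(R(2, 5) - 2) - 67) = ((-135 + 156) + 232)*(12*(2 - 2) - 67) = (21 + 232)*(12*0 - 67) = 253*(0 - 67) = 253*(-67) = -16951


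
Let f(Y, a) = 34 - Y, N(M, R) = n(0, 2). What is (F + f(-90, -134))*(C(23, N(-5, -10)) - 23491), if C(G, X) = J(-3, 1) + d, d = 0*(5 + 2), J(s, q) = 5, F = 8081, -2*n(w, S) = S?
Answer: -192702630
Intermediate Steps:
n(w, S) = -S/2
N(M, R) = -1 (N(M, R) = -1/2*2 = -1)
d = 0 (d = 0*7 = 0)
C(G, X) = 5 (C(G, X) = 5 + 0 = 5)
(F + f(-90, -134))*(C(23, N(-5, -10)) - 23491) = (8081 + (34 - 1*(-90)))*(5 - 23491) = (8081 + (34 + 90))*(-23486) = (8081 + 124)*(-23486) = 8205*(-23486) = -192702630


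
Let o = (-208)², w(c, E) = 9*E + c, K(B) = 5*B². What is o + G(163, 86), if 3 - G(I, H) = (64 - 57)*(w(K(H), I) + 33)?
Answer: -226093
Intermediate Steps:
w(c, E) = c + 9*E
G(I, H) = -228 - 63*I - 35*H² (G(I, H) = 3 - (64 - 57)*((5*H² + 9*I) + 33) = 3 - 7*(33 + 5*H² + 9*I) = 3 - (231 + 35*H² + 63*I) = 3 + (-231 - 63*I - 35*H²) = -228 - 63*I - 35*H²)
o = 43264
o + G(163, 86) = 43264 + (-228 - 63*163 - 35*86²) = 43264 + (-228 - 10269 - 35*7396) = 43264 + (-228 - 10269 - 258860) = 43264 - 269357 = -226093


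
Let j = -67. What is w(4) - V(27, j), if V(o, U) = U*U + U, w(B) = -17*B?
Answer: -4490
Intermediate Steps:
V(o, U) = U + U² (V(o, U) = U² + U = U + U²)
w(4) - V(27, j) = -17*4 - (-67)*(1 - 67) = -68 - (-67)*(-66) = -68 - 1*4422 = -68 - 4422 = -4490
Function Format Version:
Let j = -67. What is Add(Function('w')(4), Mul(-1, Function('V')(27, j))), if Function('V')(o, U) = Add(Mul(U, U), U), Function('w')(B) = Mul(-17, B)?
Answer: -4490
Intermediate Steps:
Function('V')(o, U) = Add(U, Pow(U, 2)) (Function('V')(o, U) = Add(Pow(U, 2), U) = Add(U, Pow(U, 2)))
Add(Function('w')(4), Mul(-1, Function('V')(27, j))) = Add(Mul(-17, 4), Mul(-1, Mul(-67, Add(1, -67)))) = Add(-68, Mul(-1, Mul(-67, -66))) = Add(-68, Mul(-1, 4422)) = Add(-68, -4422) = -4490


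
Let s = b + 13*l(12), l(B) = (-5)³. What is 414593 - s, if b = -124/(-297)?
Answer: 123616622/297 ≈ 4.1622e+5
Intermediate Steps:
l(B) = -125
b = 124/297 (b = -124*(-1/297) = 124/297 ≈ 0.41751)
s = -482501/297 (s = 124/297 + 13*(-125) = 124/297 - 1625 = -482501/297 ≈ -1624.6)
414593 - s = 414593 - 1*(-482501/297) = 414593 + 482501/297 = 123616622/297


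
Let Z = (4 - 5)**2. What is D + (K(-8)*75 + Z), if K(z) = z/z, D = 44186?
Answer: 44262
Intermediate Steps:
K(z) = 1
Z = 1 (Z = (-1)**2 = 1)
D + (K(-8)*75 + Z) = 44186 + (1*75 + 1) = 44186 + (75 + 1) = 44186 + 76 = 44262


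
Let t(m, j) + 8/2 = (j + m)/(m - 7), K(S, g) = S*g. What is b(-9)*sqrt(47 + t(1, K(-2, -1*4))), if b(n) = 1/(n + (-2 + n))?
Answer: -sqrt(166)/40 ≈ -0.32210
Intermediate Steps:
t(m, j) = -4 + (j + m)/(-7 + m) (t(m, j) = -4 + (j + m)/(m - 7) = -4 + (j + m)/(-7 + m))
b(n) = 1/(-2 + 2*n)
b(-9)*sqrt(47 + t(1, K(-2, -1*4))) = (1/(2*(-1 - 9)))*sqrt(47 + (28 - (-2)*4 - 3*1)/(-7 + 1)) = ((1/2)/(-10))*sqrt(47 + (28 - 2*(-4) - 3)/(-6)) = ((1/2)*(-1/10))*sqrt(47 - (28 + 8 - 3)/6) = -sqrt(47 - 1/6*33)/20 = -sqrt(47 - 11/2)/20 = -sqrt(166)/40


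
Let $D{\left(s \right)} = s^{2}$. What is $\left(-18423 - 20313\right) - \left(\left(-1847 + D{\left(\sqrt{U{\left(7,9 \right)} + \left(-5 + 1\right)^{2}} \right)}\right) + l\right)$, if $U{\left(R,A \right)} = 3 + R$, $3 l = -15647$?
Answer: $- \frac{95098}{3} \approx -31699.0$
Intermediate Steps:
$l = - \frac{15647}{3}$ ($l = \frac{1}{3} \left(-15647\right) = - \frac{15647}{3} \approx -5215.7$)
$\left(-18423 - 20313\right) - \left(\left(-1847 + D{\left(\sqrt{U{\left(7,9 \right)} + \left(-5 + 1\right)^{2}} \right)}\right) + l\right) = \left(-18423 - 20313\right) - \left(\left(-1847 + \left(\sqrt{\left(3 + 7\right) + \left(-5 + 1\right)^{2}}\right)^{2}\right) - \frac{15647}{3}\right) = -38736 - \left(\left(-1847 + \left(\sqrt{10 + \left(-4\right)^{2}}\right)^{2}\right) - \frac{15647}{3}\right) = -38736 - \left(\left(-1847 + \left(\sqrt{10 + 16}\right)^{2}\right) - \frac{15647}{3}\right) = -38736 - \left(\left(-1847 + \left(\sqrt{26}\right)^{2}\right) - \frac{15647}{3}\right) = -38736 - \left(\left(-1847 + 26\right) - \frac{15647}{3}\right) = -38736 - \left(-1821 - \frac{15647}{3}\right) = -38736 - - \frac{21110}{3} = -38736 + \frac{21110}{3} = - \frac{95098}{3}$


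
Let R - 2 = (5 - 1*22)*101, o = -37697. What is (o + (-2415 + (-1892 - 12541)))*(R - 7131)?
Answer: 482505070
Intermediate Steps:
R = -1715 (R = 2 + (5 - 1*22)*101 = 2 + (5 - 22)*101 = 2 - 17*101 = 2 - 1717 = -1715)
(o + (-2415 + (-1892 - 12541)))*(R - 7131) = (-37697 + (-2415 + (-1892 - 12541)))*(-1715 - 7131) = (-37697 + (-2415 - 14433))*(-8846) = (-37697 - 16848)*(-8846) = -54545*(-8846) = 482505070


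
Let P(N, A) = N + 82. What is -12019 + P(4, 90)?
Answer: -11933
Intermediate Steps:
P(N, A) = 82 + N
-12019 + P(4, 90) = -12019 + (82 + 4) = -12019 + 86 = -11933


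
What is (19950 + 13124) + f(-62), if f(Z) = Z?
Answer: 33012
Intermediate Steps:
(19950 + 13124) + f(-62) = (19950 + 13124) - 62 = 33074 - 62 = 33012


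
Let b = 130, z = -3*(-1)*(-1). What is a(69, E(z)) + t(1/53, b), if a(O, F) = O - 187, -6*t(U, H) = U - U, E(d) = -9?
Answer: -118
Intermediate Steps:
z = -3 (z = 3*(-1) = -3)
t(U, H) = 0 (t(U, H) = -(U - U)/6 = -⅙*0 = 0)
a(O, F) = -187 + O
a(69, E(z)) + t(1/53, b) = (-187 + 69) + 0 = -118 + 0 = -118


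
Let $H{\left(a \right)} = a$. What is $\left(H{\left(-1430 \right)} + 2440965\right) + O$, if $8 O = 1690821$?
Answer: $\frac{21207101}{8} \approx 2.6509 \cdot 10^{6}$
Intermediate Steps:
$O = \frac{1690821}{8}$ ($O = \frac{1}{8} \cdot 1690821 = \frac{1690821}{8} \approx 2.1135 \cdot 10^{5}$)
$\left(H{\left(-1430 \right)} + 2440965\right) + O = \left(-1430 + 2440965\right) + \frac{1690821}{8} = 2439535 + \frac{1690821}{8} = \frac{21207101}{8}$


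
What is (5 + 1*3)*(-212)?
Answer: -1696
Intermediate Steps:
(5 + 1*3)*(-212) = (5 + 3)*(-212) = 8*(-212) = -1696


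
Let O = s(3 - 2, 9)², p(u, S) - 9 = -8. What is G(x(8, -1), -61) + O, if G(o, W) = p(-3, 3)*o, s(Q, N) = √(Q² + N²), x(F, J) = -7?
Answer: 75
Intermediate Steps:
p(u, S) = 1 (p(u, S) = 9 - 8 = 1)
s(Q, N) = √(N² + Q²)
G(o, W) = o (G(o, W) = 1*o = o)
O = 82 (O = (√(9² + (3 - 2)²))² = (√(81 + 1²))² = (√(81 + 1))² = (√82)² = 82)
G(x(8, -1), -61) + O = -7 + 82 = 75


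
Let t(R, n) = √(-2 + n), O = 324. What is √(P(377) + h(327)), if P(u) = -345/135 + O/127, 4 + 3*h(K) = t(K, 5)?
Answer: √(-194183 + 48387*√3)/381 ≈ 0.87198*I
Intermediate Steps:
h(K) = -4/3 + √3/3 (h(K) = -4/3 + √(-2 + 5)/3 = -4/3 + √3/3)
P(u) = -5/1143 (P(u) = -345/135 + 324/127 = -345*1/135 + 324*(1/127) = -23/9 + 324/127 = -5/1143)
√(P(377) + h(327)) = √(-5/1143 + (-4/3 + √3/3)) = √(-1529/1143 + √3/3)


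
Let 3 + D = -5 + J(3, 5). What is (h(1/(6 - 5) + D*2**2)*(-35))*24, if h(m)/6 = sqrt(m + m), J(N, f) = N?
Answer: -5040*I*sqrt(38) ≈ -31069.0*I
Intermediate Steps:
D = -5 (D = -3 + (-5 + 3) = -3 - 2 = -5)
h(m) = 6*sqrt(2)*sqrt(m) (h(m) = 6*sqrt(m + m) = 6*sqrt(2*m) = 6*(sqrt(2)*sqrt(m)) = 6*sqrt(2)*sqrt(m))
(h(1/(6 - 5) + D*2**2)*(-35))*24 = ((6*sqrt(2)*sqrt(1/(6 - 5) - 5*2**2))*(-35))*24 = ((6*sqrt(2)*sqrt(1/1 - 5*4))*(-35))*24 = ((6*sqrt(2)*sqrt(1 - 20))*(-35))*24 = ((6*sqrt(2)*sqrt(-19))*(-35))*24 = ((6*sqrt(2)*(I*sqrt(19)))*(-35))*24 = ((6*I*sqrt(38))*(-35))*24 = -210*I*sqrt(38)*24 = -5040*I*sqrt(38)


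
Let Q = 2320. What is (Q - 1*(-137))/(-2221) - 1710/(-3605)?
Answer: -1011915/1601341 ≈ -0.63192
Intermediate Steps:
(Q - 1*(-137))/(-2221) - 1710/(-3605) = (2320 - 1*(-137))/(-2221) - 1710/(-3605) = (2320 + 137)*(-1/2221) - 1710*(-1/3605) = 2457*(-1/2221) + 342/721 = -2457/2221 + 342/721 = -1011915/1601341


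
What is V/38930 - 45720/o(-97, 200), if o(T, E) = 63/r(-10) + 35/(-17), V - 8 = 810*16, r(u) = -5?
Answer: 37826481032/12126695 ≈ 3119.3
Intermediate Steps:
V = 12968 (V = 8 + 810*16 = 8 + 12960 = 12968)
o(T, E) = -1246/85 (o(T, E) = 63/(-5) + 35/(-17) = 63*(-1/5) + 35*(-1/17) = -63/5 - 35/17 = -1246/85)
V/38930 - 45720/o(-97, 200) = 12968/38930 - 45720/(-1246/85) = 12968*(1/38930) - 45720*(-85/1246) = 6484/19465 + 1943100/623 = 37826481032/12126695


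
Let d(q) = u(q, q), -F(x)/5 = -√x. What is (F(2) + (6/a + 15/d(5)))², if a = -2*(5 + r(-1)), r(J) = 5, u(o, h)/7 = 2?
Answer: 61979/1225 + 54*√2/7 ≈ 61.505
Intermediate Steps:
u(o, h) = 14 (u(o, h) = 7*2 = 14)
F(x) = 5*√x (F(x) = -(-5)*√x = 5*√x)
d(q) = 14
a = -20 (a = -2*(5 + 5) = -2*10 = -20)
(F(2) + (6/a + 15/d(5)))² = (5*√2 + (6/(-20) + 15/14))² = (5*√2 + (6*(-1/20) + 15*(1/14)))² = (5*√2 + (-3/10 + 15/14))² = (5*√2 + 27/35)² = (27/35 + 5*√2)²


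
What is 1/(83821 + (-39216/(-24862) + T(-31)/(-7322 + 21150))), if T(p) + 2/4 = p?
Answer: 343791736/28817508598951 ≈ 1.1930e-5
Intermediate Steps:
T(p) = -½ + p
1/(83821 + (-39216/(-24862) + T(-31)/(-7322 + 21150))) = 1/(83821 + (-39216/(-24862) + (-½ - 31)/(-7322 + 21150))) = 1/(83821 + (-39216*(-1/24862) - 63/2/13828)) = 1/(83821 + (19608/12431 - 63/2*1/13828)) = 1/(83821 + (19608/12431 - 63/27656)) = 1/(83821 + 541495695/343791736) = 1/(28817508598951/343791736) = 343791736/28817508598951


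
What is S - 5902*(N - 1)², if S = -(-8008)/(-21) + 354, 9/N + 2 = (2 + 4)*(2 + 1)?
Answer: -444293/384 ≈ -1157.0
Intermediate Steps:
N = 9/16 (N = 9/(-2 + (2 + 4)*(2 + 1)) = 9/(-2 + 6*3) = 9/(-2 + 18) = 9/16 ≈ 0.56250)
S = -82/3 (S = -(-8008)*(-1)/21 + 354 = -77*104/21 + 354 = -1144/3 + 354 = -82/3 ≈ -27.333)
S - 5902*(N - 1)² = -82/3 - 5902*(9/16 - 1)² = -82/3 - 5902*(-7/16)² = -82/3 - 5902*49/256 = -82/3 - 144599/128 = -444293/384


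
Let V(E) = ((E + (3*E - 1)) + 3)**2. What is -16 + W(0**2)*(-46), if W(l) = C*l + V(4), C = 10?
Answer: -14920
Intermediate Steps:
V(E) = (2 + 4*E)**2 (V(E) = ((E + (-1 + 3*E)) + 3)**2 = ((-1 + 4*E) + 3)**2 = (2 + 4*E)**2)
W(l) = 324 + 10*l (W(l) = 10*l + 4*(1 + 2*4)**2 = 10*l + 4*(1 + 8)**2 = 10*l + 4*9**2 = 10*l + 4*81 = 10*l + 324 = 324 + 10*l)
-16 + W(0**2)*(-46) = -16 + (324 + 10*0**2)*(-46) = -16 + (324 + 10*0)*(-46) = -16 + (324 + 0)*(-46) = -16 + 324*(-46) = -16 - 14904 = -14920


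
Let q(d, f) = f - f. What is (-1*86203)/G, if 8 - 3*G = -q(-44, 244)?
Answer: -258609/8 ≈ -32326.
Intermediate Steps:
q(d, f) = 0
G = 8/3 (G = 8/3 - (-1)*0/3 = 8/3 - 1/3*0 = 8/3 + 0 = 8/3 ≈ 2.6667)
(-1*86203)/G = (-1*86203)/(8/3) = -86203*3/8 = -258609/8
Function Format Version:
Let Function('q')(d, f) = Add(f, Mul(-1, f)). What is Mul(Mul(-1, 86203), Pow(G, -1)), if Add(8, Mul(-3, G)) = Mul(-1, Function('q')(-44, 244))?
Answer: Rational(-258609, 8) ≈ -32326.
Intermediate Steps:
Function('q')(d, f) = 0
G = Rational(8, 3) (G = Add(Rational(8, 3), Mul(Rational(-1, 3), Mul(-1, 0))) = Add(Rational(8, 3), Mul(Rational(-1, 3), 0)) = Add(Rational(8, 3), 0) = Rational(8, 3) ≈ 2.6667)
Mul(Mul(-1, 86203), Pow(G, -1)) = Mul(Mul(-1, 86203), Pow(Rational(8, 3), -1)) = Mul(-86203, Rational(3, 8)) = Rational(-258609, 8)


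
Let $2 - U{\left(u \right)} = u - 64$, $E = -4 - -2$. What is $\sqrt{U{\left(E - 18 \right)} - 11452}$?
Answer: $i \sqrt{11366} \approx 106.61 i$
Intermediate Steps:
$E = -2$ ($E = -4 + 2 = -2$)
$U{\left(u \right)} = 66 - u$ ($U{\left(u \right)} = 2 - \left(u - 64\right) = 2 - \left(-64 + u\right) = 66 - u$)
$\sqrt{U{\left(E - 18 \right)} - 11452} = \sqrt{\left(66 - \left(-2 - 18\right)\right) - 11452} = \sqrt{\left(66 - -20\right) - 11452} = \sqrt{\left(66 + 20\right) - 11452} = \sqrt{86 - 11452} = \sqrt{-11366} = i \sqrt{11366}$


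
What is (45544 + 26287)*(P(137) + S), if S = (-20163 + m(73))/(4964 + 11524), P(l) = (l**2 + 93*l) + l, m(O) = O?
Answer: 18739833213913/8244 ≈ 2.2731e+9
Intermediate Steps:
P(l) = l**2 + 94*l
S = -10045/8244 (S = (-20163 + 73)/(4964 + 11524) = -20090/16488 = -20090*1/16488 = -10045/8244 ≈ -1.2185)
(45544 + 26287)*(P(137) + S) = (45544 + 26287)*(137*(94 + 137) - 10045/8244) = 71831*(137*231 - 10045/8244) = 71831*(31647 - 10045/8244) = 71831*(260887823/8244) = 18739833213913/8244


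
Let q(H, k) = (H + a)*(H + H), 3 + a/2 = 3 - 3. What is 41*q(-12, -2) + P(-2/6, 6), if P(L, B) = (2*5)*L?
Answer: 53126/3 ≈ 17709.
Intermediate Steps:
a = -6 (a = -6 + 2*(3 - 3) = -6 + 2*0 = -6 + 0 = -6)
q(H, k) = 2*H*(-6 + H) (q(H, k) = (H - 6)*(H + H) = (-6 + H)*(2*H) = 2*H*(-6 + H))
P(L, B) = 10*L
41*q(-12, -2) + P(-2/6, 6) = 41*(2*(-12)*(-6 - 12)) + 10*(-2/6) = 41*(2*(-12)*(-18)) + 10*(-2*⅙) = 41*432 + 10*(-⅓) = 17712 - 10/3 = 53126/3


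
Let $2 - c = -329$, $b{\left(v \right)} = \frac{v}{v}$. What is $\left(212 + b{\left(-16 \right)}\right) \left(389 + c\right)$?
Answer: $153360$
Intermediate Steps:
$b{\left(v \right)} = 1$
$c = 331$ ($c = 2 - -329 = 2 + 329 = 331$)
$\left(212 + b{\left(-16 \right)}\right) \left(389 + c\right) = \left(212 + 1\right) \left(389 + 331\right) = 213 \cdot 720 = 153360$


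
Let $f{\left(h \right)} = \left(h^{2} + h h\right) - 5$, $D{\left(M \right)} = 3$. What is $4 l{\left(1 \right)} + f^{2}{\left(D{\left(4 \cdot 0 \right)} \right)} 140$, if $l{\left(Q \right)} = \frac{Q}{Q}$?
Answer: $23664$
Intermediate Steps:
$l{\left(Q \right)} = 1$
$f{\left(h \right)} = -5 + 2 h^{2}$ ($f{\left(h \right)} = \left(h^{2} + h^{2}\right) - 5 = 2 h^{2} - 5 = -5 + 2 h^{2}$)
$4 l{\left(1 \right)} + f^{2}{\left(D{\left(4 \cdot 0 \right)} \right)} 140 = 4 \cdot 1 + \left(-5 + 2 \cdot 3^{2}\right)^{2} \cdot 140 = 4 + \left(-5 + 2 \cdot 9\right)^{2} \cdot 140 = 4 + \left(-5 + 18\right)^{2} \cdot 140 = 4 + 13^{2} \cdot 140 = 4 + 169 \cdot 140 = 4 + 23660 = 23664$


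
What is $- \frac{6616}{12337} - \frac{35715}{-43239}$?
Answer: $\frac{51515577}{177813181} \approx 0.28972$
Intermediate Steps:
$- \frac{6616}{12337} - \frac{35715}{-43239} = \left(-6616\right) \frac{1}{12337} - - \frac{11905}{14413} = - \frac{6616}{12337} + \frac{11905}{14413} = \frac{51515577}{177813181}$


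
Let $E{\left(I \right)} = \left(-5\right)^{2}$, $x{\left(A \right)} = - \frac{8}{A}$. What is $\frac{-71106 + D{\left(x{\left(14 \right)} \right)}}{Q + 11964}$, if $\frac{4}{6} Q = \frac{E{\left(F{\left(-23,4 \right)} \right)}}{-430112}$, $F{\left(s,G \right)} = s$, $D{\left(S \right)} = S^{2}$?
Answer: $- \frac{2997173535872}{504294273189} \approx -5.9433$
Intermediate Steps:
$E{\left(I \right)} = 25$
$Q = - \frac{75}{860224}$ ($Q = \frac{3 \frac{25}{-430112}}{2} = \frac{3 \cdot 25 \left(- \frac{1}{430112}\right)}{2} = \frac{3}{2} \left(- \frac{25}{430112}\right) = - \frac{75}{860224} \approx -8.7187 \cdot 10^{-5}$)
$\frac{-71106 + D{\left(x{\left(14 \right)} \right)}}{Q + 11964} = \frac{-71106 + \left(- \frac{8}{14}\right)^{2}}{- \frac{75}{860224} + 11964} = \frac{-71106 + \left(\left(-8\right) \frac{1}{14}\right)^{2}}{\frac{10291719861}{860224}} = \left(-71106 + \left(- \frac{4}{7}\right)^{2}\right) \frac{860224}{10291719861} = \left(-71106 + \frac{16}{49}\right) \frac{860224}{10291719861} = \left(- \frac{3484178}{49}\right) \frac{860224}{10291719861} = - \frac{2997173535872}{504294273189}$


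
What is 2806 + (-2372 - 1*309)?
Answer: 125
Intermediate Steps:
2806 + (-2372 - 1*309) = 2806 + (-2372 - 309) = 2806 - 2681 = 125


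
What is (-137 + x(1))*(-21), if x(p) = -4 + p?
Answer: 2940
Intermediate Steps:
(-137 + x(1))*(-21) = (-137 + (-4 + 1))*(-21) = (-137 - 3)*(-21) = -140*(-21) = 2940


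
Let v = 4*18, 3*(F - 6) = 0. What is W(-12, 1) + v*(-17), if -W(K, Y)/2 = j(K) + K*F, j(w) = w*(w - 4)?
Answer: -1464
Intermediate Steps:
j(w) = w*(-4 + w)
F = 6 (F = 6 + (⅓)*0 = 6 + 0 = 6)
v = 72
W(K, Y) = -12*K - 2*K*(-4 + K) (W(K, Y) = -2*(K*(-4 + K) + K*6) = -2*(K*(-4 + K) + 6*K) = -2*(6*K + K*(-4 + K)) = -12*K - 2*K*(-4 + K))
W(-12, 1) + v*(-17) = 2*(-12)*(-2 - 1*(-12)) + 72*(-17) = 2*(-12)*(-2 + 12) - 1224 = 2*(-12)*10 - 1224 = -240 - 1224 = -1464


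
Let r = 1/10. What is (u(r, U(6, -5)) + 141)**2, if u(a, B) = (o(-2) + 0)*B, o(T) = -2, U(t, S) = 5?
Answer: 17161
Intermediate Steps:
r = 1/10 ≈ 0.10000
u(a, B) = -2*B (u(a, B) = (-2 + 0)*B = -2*B)
(u(r, U(6, -5)) + 141)**2 = (-2*5 + 141)**2 = (-10 + 141)**2 = 131**2 = 17161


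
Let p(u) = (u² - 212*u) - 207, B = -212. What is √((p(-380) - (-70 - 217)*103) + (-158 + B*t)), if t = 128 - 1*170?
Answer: 2*√65765 ≈ 512.89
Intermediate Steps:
t = -42 (t = 128 - 170 = -42)
p(u) = -207 + u² - 212*u
√((p(-380) - (-70 - 217)*103) + (-158 + B*t)) = √(((-207 + (-380)² - 212*(-380)) - (-70 - 217)*103) + (-158 - 212*(-42))) = √(((-207 + 144400 + 80560) - (-287)*103) + (-158 + 8904)) = √((224753 - 1*(-29561)) + 8746) = √((224753 + 29561) + 8746) = √(254314 + 8746) = √263060 = 2*√65765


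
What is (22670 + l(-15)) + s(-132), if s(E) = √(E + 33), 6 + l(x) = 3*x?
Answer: 22619 + 3*I*√11 ≈ 22619.0 + 9.9499*I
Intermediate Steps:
l(x) = -6 + 3*x
s(E) = √(33 + E)
(22670 + l(-15)) + s(-132) = (22670 + (-6 + 3*(-15))) + √(33 - 132) = (22670 + (-6 - 45)) + √(-99) = (22670 - 51) + 3*I*√11 = 22619 + 3*I*√11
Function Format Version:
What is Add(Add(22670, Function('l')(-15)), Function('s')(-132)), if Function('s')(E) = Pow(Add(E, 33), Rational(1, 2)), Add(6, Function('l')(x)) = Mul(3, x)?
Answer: Add(22619, Mul(3, I, Pow(11, Rational(1, 2)))) ≈ Add(22619., Mul(9.9499, I))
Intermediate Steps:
Function('l')(x) = Add(-6, Mul(3, x))
Function('s')(E) = Pow(Add(33, E), Rational(1, 2))
Add(Add(22670, Function('l')(-15)), Function('s')(-132)) = Add(Add(22670, Add(-6, Mul(3, -15))), Pow(Add(33, -132), Rational(1, 2))) = Add(Add(22670, Add(-6, -45)), Pow(-99, Rational(1, 2))) = Add(Add(22670, -51), Mul(3, I, Pow(11, Rational(1, 2)))) = Add(22619, Mul(3, I, Pow(11, Rational(1, 2))))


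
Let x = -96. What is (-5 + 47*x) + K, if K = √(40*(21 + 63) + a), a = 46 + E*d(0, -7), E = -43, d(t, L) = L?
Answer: -4517 + √3707 ≈ -4456.1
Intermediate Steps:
a = 347 (a = 46 - 43*(-7) = 46 + 301 = 347)
K = √3707 (K = √(40*(21 + 63) + 347) = √(40*84 + 347) = √(3360 + 347) = √3707 ≈ 60.885)
(-5 + 47*x) + K = (-5 + 47*(-96)) + √3707 = (-5 - 4512) + √3707 = -4517 + √3707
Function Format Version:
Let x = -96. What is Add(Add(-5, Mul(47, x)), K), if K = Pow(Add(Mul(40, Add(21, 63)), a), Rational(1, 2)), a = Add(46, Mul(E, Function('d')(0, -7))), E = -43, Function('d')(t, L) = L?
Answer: Add(-4517, Pow(3707, Rational(1, 2))) ≈ -4456.1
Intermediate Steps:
a = 347 (a = Add(46, Mul(-43, -7)) = Add(46, 301) = 347)
K = Pow(3707, Rational(1, 2)) (K = Pow(Add(Mul(40, Add(21, 63)), 347), Rational(1, 2)) = Pow(Add(Mul(40, 84), 347), Rational(1, 2)) = Pow(Add(3360, 347), Rational(1, 2)) = Pow(3707, Rational(1, 2)) ≈ 60.885)
Add(Add(-5, Mul(47, x)), K) = Add(Add(-5, Mul(47, -96)), Pow(3707, Rational(1, 2))) = Add(Add(-5, -4512), Pow(3707, Rational(1, 2))) = Add(-4517, Pow(3707, Rational(1, 2)))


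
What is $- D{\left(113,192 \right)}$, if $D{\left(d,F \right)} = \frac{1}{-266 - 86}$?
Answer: $\frac{1}{352} \approx 0.0028409$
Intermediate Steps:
$D{\left(d,F \right)} = - \frac{1}{352}$ ($D{\left(d,F \right)} = \frac{1}{-352} = - \frac{1}{352}$)
$- D{\left(113,192 \right)} = \left(-1\right) \left(- \frac{1}{352}\right) = \frac{1}{352}$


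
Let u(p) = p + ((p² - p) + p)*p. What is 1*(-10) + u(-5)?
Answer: -140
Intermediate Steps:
u(p) = p + p³ (u(p) = p + p²*p = p + p³)
1*(-10) + u(-5) = 1*(-10) + (-5 + (-5)³) = -10 + (-5 - 125) = -10 - 130 = -140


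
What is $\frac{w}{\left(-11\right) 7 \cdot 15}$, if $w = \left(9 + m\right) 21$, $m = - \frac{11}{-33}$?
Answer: $- \frac{28}{165} \approx -0.1697$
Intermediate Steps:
$m = \frac{1}{3}$ ($m = \left(-11\right) \left(- \frac{1}{33}\right) = \frac{1}{3} \approx 0.33333$)
$w = 196$ ($w = \left(9 + \frac{1}{3}\right) 21 = \frac{28}{3} \cdot 21 = 196$)
$\frac{w}{\left(-11\right) 7 \cdot 15} = \frac{196}{\left(-11\right) 7 \cdot 15} = \frac{196}{\left(-77\right) 15} = \frac{196}{-1155} = 196 \left(- \frac{1}{1155}\right) = - \frac{28}{165}$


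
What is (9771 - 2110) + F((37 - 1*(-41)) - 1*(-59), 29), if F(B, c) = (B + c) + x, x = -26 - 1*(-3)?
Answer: 7804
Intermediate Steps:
x = -23 (x = -26 + 3 = -23)
F(B, c) = -23 + B + c (F(B, c) = (B + c) - 23 = -23 + B + c)
(9771 - 2110) + F((37 - 1*(-41)) - 1*(-59), 29) = (9771 - 2110) + (-23 + ((37 - 1*(-41)) - 1*(-59)) + 29) = 7661 + (-23 + ((37 + 41) + 59) + 29) = 7661 + (-23 + (78 + 59) + 29) = 7661 + (-23 + 137 + 29) = 7661 + 143 = 7804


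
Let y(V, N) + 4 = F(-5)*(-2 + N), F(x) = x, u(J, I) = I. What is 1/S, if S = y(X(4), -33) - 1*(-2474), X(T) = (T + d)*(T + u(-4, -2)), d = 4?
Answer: 1/2645 ≈ 0.00037807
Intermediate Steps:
X(T) = (-2 + T)*(4 + T) (X(T) = (T + 4)*(T - 2) = (4 + T)*(-2 + T) = (-2 + T)*(4 + T))
y(V, N) = 6 - 5*N (y(V, N) = -4 - 5*(-2 + N) = -4 + (10 - 5*N) = 6 - 5*N)
S = 2645 (S = (6 - 5*(-33)) - 1*(-2474) = (6 + 165) + 2474 = 171 + 2474 = 2645)
1/S = 1/2645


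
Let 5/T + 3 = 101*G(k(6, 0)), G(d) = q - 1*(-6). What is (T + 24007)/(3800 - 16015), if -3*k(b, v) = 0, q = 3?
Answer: -21750347/11066790 ≈ -1.9654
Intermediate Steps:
k(b, v) = 0 (k(b, v) = -1/3*0 = 0)
G(d) = 9 (G(d) = 3 - 1*(-6) = 3 + 6 = 9)
T = 5/906 (T = 5/(-3 + 101*9) = 5/(-3 + 909) = 5/906 ≈ 0.0055188)
(T + 24007)/(3800 - 16015) = (5/906 + 24007)/(3800 - 16015) = (21750347/906)/(-12215) = (21750347/906)*(-1/12215) = -21750347/11066790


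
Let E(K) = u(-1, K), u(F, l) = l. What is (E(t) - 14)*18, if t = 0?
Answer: -252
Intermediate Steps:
E(K) = K
(E(t) - 14)*18 = (0 - 14)*18 = -14*18 = -252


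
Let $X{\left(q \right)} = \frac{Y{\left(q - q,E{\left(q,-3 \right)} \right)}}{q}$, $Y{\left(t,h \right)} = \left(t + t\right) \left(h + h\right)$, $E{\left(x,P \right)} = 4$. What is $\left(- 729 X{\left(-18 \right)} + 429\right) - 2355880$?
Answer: $-2355451$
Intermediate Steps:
$Y{\left(t,h \right)} = 4 h t$ ($Y{\left(t,h \right)} = 2 t 2 h = 4 h t$)
$X{\left(q \right)} = 0$ ($X{\left(q \right)} = \frac{4 \cdot 4 \left(q - q\right)}{q} = \frac{4 \cdot 4 \cdot 0}{q} = \frac{0}{q} = 0$)
$\left(- 729 X{\left(-18 \right)} + 429\right) - 2355880 = \left(\left(-729\right) 0 + 429\right) - 2355880 = \left(0 + 429\right) - 2355880 = 429 - 2355880 = -2355451$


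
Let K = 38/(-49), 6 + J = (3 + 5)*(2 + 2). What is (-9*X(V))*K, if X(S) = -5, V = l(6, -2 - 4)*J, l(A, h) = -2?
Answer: -1710/49 ≈ -34.898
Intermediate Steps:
J = 26 (J = -6 + (3 + 5)*(2 + 2) = -6 + 8*4 = -6 + 32 = 26)
K = -38/49 (K = 38*(-1/49) = -38/49 ≈ -0.77551)
V = -52 (V = -2*26 = -52)
(-9*X(V))*K = -9*(-5)*(-38/49) = 45*(-38/49) = -1710/49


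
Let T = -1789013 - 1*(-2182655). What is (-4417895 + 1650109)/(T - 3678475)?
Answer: 2767786/3284833 ≈ 0.84260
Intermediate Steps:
T = 393642 (T = -1789013 + 2182655 = 393642)
(-4417895 + 1650109)/(T - 3678475) = (-4417895 + 1650109)/(393642 - 3678475) = -2767786/(-3284833) = -2767786*(-1/3284833) = 2767786/3284833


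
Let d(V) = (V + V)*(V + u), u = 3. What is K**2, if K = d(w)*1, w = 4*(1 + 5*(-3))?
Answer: 35236096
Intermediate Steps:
w = -56 (w = 4*(1 - 15) = 4*(-14) = -56)
d(V) = 2*V*(3 + V) (d(V) = (V + V)*(V + 3) = (2*V)*(3 + V) = 2*V*(3 + V))
K = 5936 (K = (2*(-56)*(3 - 56))*1 = (2*(-56)*(-53))*1 = 5936*1 = 5936)
K**2 = 5936**2 = 35236096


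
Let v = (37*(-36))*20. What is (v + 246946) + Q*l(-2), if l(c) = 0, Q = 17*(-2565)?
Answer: 220306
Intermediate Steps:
v = -26640 (v = -1332*20 = -26640)
Q = -43605
(v + 246946) + Q*l(-2) = (-26640 + 246946) - 43605*0 = 220306 + 0 = 220306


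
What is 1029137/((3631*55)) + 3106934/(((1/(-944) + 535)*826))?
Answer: 8602042285161/706011694465 ≈ 12.184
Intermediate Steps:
1029137/((3631*55)) + 3106934/(((1/(-944) + 535)*826)) = 1029137/199705 + 3106934/(((-1/944 + 535)*826)) = 1029137*(1/199705) + 3106934/(((505039/944)*826)) = 1029137/199705 + 3106934/(3535273/8) = 1029137/199705 + 3106934*(8/3535273) = 1029137/199705 + 24855472/3535273 = 8602042285161/706011694465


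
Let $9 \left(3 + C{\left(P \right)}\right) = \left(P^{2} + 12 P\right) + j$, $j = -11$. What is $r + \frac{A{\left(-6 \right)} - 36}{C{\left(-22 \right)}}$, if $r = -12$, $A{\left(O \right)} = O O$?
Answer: $-12$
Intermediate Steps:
$C{\left(P \right)} = - \frac{38}{9} + \frac{P^{2}}{9} + \frac{4 P}{3}$ ($C{\left(P \right)} = -3 + \frac{\left(P^{2} + 12 P\right) - 11}{9} = -3 + \frac{-11 + P^{2} + 12 P}{9} = -3 + \left(- \frac{11}{9} + \frac{P^{2}}{9} + \frac{4 P}{3}\right) = - \frac{38}{9} + \frac{P^{2}}{9} + \frac{4 P}{3}$)
$A{\left(O \right)} = O^{2}$
$r + \frac{A{\left(-6 \right)} - 36}{C{\left(-22 \right)}} = -12 + \frac{\left(-6\right)^{2} - 36}{- \frac{38}{9} + \frac{\left(-22\right)^{2}}{9} + \frac{4}{3} \left(-22\right)} = -12 + \frac{36 - 36}{- \frac{38}{9} + \frac{1}{9} \cdot 484 - \frac{88}{3}} = -12 + \frac{0}{- \frac{38}{9} + \frac{484}{9} - \frac{88}{3}} = -12 + \frac{0}{\frac{182}{9}} = -12 + 0 \cdot \frac{9}{182} = -12 + 0 = -12$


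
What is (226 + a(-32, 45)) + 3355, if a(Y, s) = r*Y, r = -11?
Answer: 3933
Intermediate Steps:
a(Y, s) = -11*Y
(226 + a(-32, 45)) + 3355 = (226 - 11*(-32)) + 3355 = (226 + 352) + 3355 = 578 + 3355 = 3933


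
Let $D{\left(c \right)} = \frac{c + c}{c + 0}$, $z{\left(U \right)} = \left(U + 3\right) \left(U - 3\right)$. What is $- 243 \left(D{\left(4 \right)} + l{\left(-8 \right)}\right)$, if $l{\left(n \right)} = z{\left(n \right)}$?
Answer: $-13851$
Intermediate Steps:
$z{\left(U \right)} = \left(-3 + U\right) \left(3 + U\right)$ ($z{\left(U \right)} = \left(3 + U\right) \left(-3 + U\right) = \left(-3 + U\right) \left(3 + U\right)$)
$l{\left(n \right)} = -9 + n^{2}$
$D{\left(c \right)} = 2$ ($D{\left(c \right)} = \frac{2 c}{c} = 2$)
$- 243 \left(D{\left(4 \right)} + l{\left(-8 \right)}\right) = - 243 \left(2 - \left(9 - \left(-8\right)^{2}\right)\right) = - 243 \left(2 + \left(-9 + 64\right)\right) = - 243 \left(2 + 55\right) = \left(-243\right) 57 = -13851$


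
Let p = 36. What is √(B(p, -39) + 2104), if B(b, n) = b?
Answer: 2*√535 ≈ 46.260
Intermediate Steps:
√(B(p, -39) + 2104) = √(36 + 2104) = √2140 = 2*√535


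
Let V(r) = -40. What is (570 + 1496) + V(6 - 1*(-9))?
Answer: 2026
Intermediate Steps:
(570 + 1496) + V(6 - 1*(-9)) = (570 + 1496) - 40 = 2066 - 40 = 2026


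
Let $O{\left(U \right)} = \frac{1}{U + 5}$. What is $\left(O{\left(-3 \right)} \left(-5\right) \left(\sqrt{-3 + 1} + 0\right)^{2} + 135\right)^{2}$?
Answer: $19600$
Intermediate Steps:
$O{\left(U \right)} = \frac{1}{5 + U}$
$\left(O{\left(-3 \right)} \left(-5\right) \left(\sqrt{-3 + 1} + 0\right)^{2} + 135\right)^{2} = \left(\frac{1}{5 - 3} \left(-5\right) \left(\sqrt{-3 + 1} + 0\right)^{2} + 135\right)^{2} = \left(\frac{1}{2} \left(-5\right) \left(\sqrt{-2} + 0\right)^{2} + 135\right)^{2} = \left(\frac{1}{2} \left(-5\right) \left(i \sqrt{2} + 0\right)^{2} + 135\right)^{2} = \left(- \frac{5 \left(i \sqrt{2}\right)^{2}}{2} + 135\right)^{2} = \left(\left(- \frac{5}{2}\right) \left(-2\right) + 135\right)^{2} = \left(5 + 135\right)^{2} = 140^{2} = 19600$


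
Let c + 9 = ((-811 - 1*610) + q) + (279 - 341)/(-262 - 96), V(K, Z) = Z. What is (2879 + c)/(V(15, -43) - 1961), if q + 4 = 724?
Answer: -194141/179358 ≈ -1.0824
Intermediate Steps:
q = 720 (q = -4 + 724 = 720)
c = -127059/179 (c = -9 + (((-811 - 1*610) + 720) + (279 - 341)/(-262 - 96)) = -9 + (((-811 - 610) + 720) - 62/(-358)) = -9 + ((-1421 + 720) - 62*(-1/358)) = -9 + (-701 + 31/179) = -9 - 125448/179 = -127059/179 ≈ -709.83)
(2879 + c)/(V(15, -43) - 1961) = (2879 - 127059/179)/(-43 - 1961) = (388282/179)/(-2004) = (388282/179)*(-1/2004) = -194141/179358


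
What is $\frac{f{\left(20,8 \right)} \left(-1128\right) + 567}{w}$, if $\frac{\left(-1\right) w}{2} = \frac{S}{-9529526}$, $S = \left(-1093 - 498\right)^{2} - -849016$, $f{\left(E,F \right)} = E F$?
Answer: $- \frac{857242805619}{3380297} \approx -2.536 \cdot 10^{5}$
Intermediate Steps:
$S = 3380297$ ($S = \left(-1591\right)^{2} + 849016 = 2531281 + 849016 = 3380297$)
$w = \frac{3380297}{4764763}$ ($w = - 2 \frac{3380297}{-9529526} = - 2 \cdot 3380297 \left(- \frac{1}{9529526}\right) = \left(-2\right) \left(- \frac{3380297}{9529526}\right) = \frac{3380297}{4764763} \approx 0.70944$)
$\frac{f{\left(20,8 \right)} \left(-1128\right) + 567}{w} = \frac{20 \cdot 8 \left(-1128\right) + 567}{\frac{3380297}{4764763}} = \left(160 \left(-1128\right) + 567\right) \frac{4764763}{3380297} = \left(-180480 + 567\right) \frac{4764763}{3380297} = \left(-179913\right) \frac{4764763}{3380297} = - \frac{857242805619}{3380297}$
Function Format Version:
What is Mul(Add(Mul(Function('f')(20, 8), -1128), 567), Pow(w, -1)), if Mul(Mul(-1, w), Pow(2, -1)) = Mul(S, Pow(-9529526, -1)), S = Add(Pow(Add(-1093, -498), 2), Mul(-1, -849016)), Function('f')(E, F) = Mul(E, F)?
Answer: Rational(-857242805619, 3380297) ≈ -2.5360e+5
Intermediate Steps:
S = 3380297 (S = Add(Pow(-1591, 2), 849016) = Add(2531281, 849016) = 3380297)
w = Rational(3380297, 4764763) (w = Mul(-2, Mul(3380297, Pow(-9529526, -1))) = Mul(-2, Mul(3380297, Rational(-1, 9529526))) = Mul(-2, Rational(-3380297, 9529526)) = Rational(3380297, 4764763) ≈ 0.70944)
Mul(Add(Mul(Function('f')(20, 8), -1128), 567), Pow(w, -1)) = Mul(Add(Mul(Mul(20, 8), -1128), 567), Pow(Rational(3380297, 4764763), -1)) = Mul(Add(Mul(160, -1128), 567), Rational(4764763, 3380297)) = Mul(Add(-180480, 567), Rational(4764763, 3380297)) = Mul(-179913, Rational(4764763, 3380297)) = Rational(-857242805619, 3380297)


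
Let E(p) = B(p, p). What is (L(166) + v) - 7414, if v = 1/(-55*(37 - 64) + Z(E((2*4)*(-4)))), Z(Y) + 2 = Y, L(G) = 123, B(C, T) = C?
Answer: -10579240/1451 ≈ -7291.0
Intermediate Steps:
E(p) = p
Z(Y) = -2 + Y
v = 1/1451 (v = 1/(-55*(37 - 64) + (-2 + (2*4)*(-4))) = 1/(-55*(-27) + (-2 + 8*(-4))) = 1/(1485 + (-2 - 32)) = 1/(1485 - 34) = 1/1451 ≈ 0.00068918)
(L(166) + v) - 7414 = (123 + 1/1451) - 7414 = 178474/1451 - 7414 = -10579240/1451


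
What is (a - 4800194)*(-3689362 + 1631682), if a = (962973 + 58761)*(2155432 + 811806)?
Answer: -6238316092316724640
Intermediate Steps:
a = 3031727950692 (a = 1021734*2967238 = 3031727950692)
(a - 4800194)*(-3689362 + 1631682) = (3031727950692 - 4800194)*(-3689362 + 1631682) = 3031723150498*(-2057680) = -6238316092316724640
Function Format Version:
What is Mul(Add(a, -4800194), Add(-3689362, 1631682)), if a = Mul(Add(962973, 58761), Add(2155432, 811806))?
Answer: -6238316092316724640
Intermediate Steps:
a = 3031727950692 (a = Mul(1021734, 2967238) = 3031727950692)
Mul(Add(a, -4800194), Add(-3689362, 1631682)) = Mul(Add(3031727950692, -4800194), Add(-3689362, 1631682)) = Mul(3031723150498, -2057680) = -6238316092316724640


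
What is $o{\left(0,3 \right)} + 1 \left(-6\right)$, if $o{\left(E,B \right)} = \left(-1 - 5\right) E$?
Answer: $-6$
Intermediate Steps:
$o{\left(E,B \right)} = - 6 E$
$o{\left(0,3 \right)} + 1 \left(-6\right) = \left(-6\right) 0 + 1 \left(-6\right) = 0 - 6 = -6$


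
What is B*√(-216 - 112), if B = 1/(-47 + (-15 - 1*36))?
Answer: -I*√82/49 ≈ -0.1848*I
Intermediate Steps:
B = -1/98 (B = 1/(-47 + (-15 - 36)) = 1/(-47 - 51) = 1/(-98) = -1/98 ≈ -0.010204)
B*√(-216 - 112) = -√(-216 - 112)/98 = -I*√82/49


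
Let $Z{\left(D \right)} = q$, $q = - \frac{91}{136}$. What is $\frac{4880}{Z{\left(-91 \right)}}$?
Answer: $- \frac{663680}{91} \approx -7293.2$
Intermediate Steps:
$q = - \frac{91}{136}$ ($q = \left(-91\right) \frac{1}{136} = - \frac{91}{136} \approx -0.66912$)
$Z{\left(D \right)} = - \frac{91}{136}$
$\frac{4880}{Z{\left(-91 \right)}} = \frac{4880}{- \frac{91}{136}} = 4880 \left(- \frac{136}{91}\right) = - \frac{663680}{91}$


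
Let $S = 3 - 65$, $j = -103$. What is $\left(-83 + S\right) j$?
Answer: $14935$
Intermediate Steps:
$S = -62$ ($S = 3 - 65 = -62$)
$\left(-83 + S\right) j = \left(-83 - 62\right) \left(-103\right) = \left(-145\right) \left(-103\right) = 14935$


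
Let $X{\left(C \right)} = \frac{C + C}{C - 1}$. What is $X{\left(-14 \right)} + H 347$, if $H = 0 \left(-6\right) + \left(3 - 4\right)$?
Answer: $- \frac{5177}{15} \approx -345.13$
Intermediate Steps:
$X{\left(C \right)} = \frac{2 C}{-1 + C}$
$H = -1$ ($H = 0 - 1 = -1$)
$X{\left(-14 \right)} + H 347 = 2 \left(-14\right) \frac{1}{-1 - 14} - 347 = 2 \left(-14\right) \frac{1}{-15} - 347 = 2 \left(-14\right) \left(- \frac{1}{15}\right) - 347 = \frac{28}{15} - 347 = - \frac{5177}{15}$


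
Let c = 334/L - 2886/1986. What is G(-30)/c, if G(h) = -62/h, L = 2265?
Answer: -1549411/978911 ≈ -1.5828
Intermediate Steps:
c = -978911/749715 (c = 334/2265 - 2886/1986 = 334*(1/2265) - 2886*1/1986 = 334/2265 - 481/331 = -978911/749715 ≈ -1.3057)
G(-30)/c = (-62/(-30))/(-978911/749715) = -62*(-1/30)*(-749715/978911) = (31/15)*(-749715/978911) = -1549411/978911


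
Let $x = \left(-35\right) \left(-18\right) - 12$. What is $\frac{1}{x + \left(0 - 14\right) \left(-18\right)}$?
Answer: $\frac{1}{870} \approx 0.0011494$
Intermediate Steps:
$x = 618$ ($x = 630 - 12 = 618$)
$\frac{1}{x + \left(0 - 14\right) \left(-18\right)} = \frac{1}{618 + \left(0 - 14\right) \left(-18\right)} = \frac{1}{618 - -252} = \frac{1}{618 + 252} = \frac{1}{870}$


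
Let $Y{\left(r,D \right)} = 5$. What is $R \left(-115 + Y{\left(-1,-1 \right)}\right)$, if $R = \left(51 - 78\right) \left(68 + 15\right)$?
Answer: $246510$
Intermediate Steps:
$R = -2241$ ($R = \left(-27\right) 83 = -2241$)
$R \left(-115 + Y{\left(-1,-1 \right)}\right) = - 2241 \left(-115 + 5\right) = \left(-2241\right) \left(-110\right) = 246510$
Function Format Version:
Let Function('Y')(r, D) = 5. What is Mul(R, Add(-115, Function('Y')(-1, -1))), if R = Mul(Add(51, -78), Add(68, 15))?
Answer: 246510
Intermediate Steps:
R = -2241 (R = Mul(-27, 83) = -2241)
Mul(R, Add(-115, Function('Y')(-1, -1))) = Mul(-2241, Add(-115, 5)) = Mul(-2241, -110) = 246510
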